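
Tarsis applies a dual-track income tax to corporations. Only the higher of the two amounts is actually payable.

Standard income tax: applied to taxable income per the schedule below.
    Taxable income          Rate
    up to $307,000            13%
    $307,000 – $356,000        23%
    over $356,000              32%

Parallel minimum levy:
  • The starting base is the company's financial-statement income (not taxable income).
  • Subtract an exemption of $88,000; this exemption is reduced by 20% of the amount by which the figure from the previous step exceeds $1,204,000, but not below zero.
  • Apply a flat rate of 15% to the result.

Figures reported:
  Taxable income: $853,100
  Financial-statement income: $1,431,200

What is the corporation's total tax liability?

$210,252

Parallel minimum levy:
  Base (financial-statement income): $1,431,200
  Exemption: $88,000 − 20% × ($1,431,200 − $1,204,000) = $88,000 − $45,440 = $42,560
  Base: $1,431,200 − $42,560 = $1,388,640
  $1,388,640 × 15% = $208,296

Standard income tax:
  $307,000 × 13% = $39,910
  $49,000 × 23% = $11,270
  $497,100 × 32% = $159,072
  → $210,252

$210,252 > $208,296, so the standard income tax governs.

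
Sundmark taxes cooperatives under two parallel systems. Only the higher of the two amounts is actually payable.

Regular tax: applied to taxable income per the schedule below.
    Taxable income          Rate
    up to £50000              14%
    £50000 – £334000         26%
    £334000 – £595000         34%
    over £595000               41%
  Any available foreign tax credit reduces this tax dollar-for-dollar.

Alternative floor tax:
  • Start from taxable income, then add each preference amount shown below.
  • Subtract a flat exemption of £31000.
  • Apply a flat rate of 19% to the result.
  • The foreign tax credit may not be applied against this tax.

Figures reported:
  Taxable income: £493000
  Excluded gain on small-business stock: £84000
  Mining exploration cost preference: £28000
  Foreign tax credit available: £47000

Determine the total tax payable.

Alternative floor tax:
  Adjusted income: £493000 + £84000 + £28000 = £605000
  Less exemption £31000 → base £574000
  £574000 × 19% = £109060

Regular tax:
  £50000 × 14% = £7000
  £284000 × 26% = £73840
  £159000 × 34% = £54060
  → £134900
  Less foreign tax credit £47000 → £87900

£109060 > £87900, so the alternative floor tax is the binding amount.

£109060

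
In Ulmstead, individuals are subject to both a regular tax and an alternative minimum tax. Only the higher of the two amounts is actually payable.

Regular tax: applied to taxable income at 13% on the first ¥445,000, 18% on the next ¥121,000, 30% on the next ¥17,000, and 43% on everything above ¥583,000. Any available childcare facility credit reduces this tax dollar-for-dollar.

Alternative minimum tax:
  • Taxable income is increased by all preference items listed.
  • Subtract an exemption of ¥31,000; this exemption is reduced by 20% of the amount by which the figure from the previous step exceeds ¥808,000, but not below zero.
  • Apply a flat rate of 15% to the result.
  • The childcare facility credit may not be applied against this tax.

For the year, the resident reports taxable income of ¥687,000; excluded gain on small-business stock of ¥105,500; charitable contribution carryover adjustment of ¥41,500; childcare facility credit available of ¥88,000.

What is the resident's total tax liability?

Alternative minimum tax:
  Adjusted income: ¥687,000 + ¥105,500 + ¥41,500 = ¥834,000
  Exemption: ¥31,000 − 20% × (¥834,000 − ¥808,000) = ¥31,000 − ¥5,200 = ¥25,800
  Base: ¥834,000 − ¥25,800 = ¥808,200
  ¥808,200 × 15% = ¥121,230

Regular tax:
  ¥445,000 × 13% = ¥57,850
  ¥121,000 × 18% = ¥21,780
  ¥17,000 × 30% = ¥5,100
  ¥104,000 × 43% = ¥44,720
  → ¥129,450
  Less childcare facility credit ¥88,000 → ¥41,450

¥121,230 > ¥41,450, so the alternative minimum tax is the binding amount.

¥121,230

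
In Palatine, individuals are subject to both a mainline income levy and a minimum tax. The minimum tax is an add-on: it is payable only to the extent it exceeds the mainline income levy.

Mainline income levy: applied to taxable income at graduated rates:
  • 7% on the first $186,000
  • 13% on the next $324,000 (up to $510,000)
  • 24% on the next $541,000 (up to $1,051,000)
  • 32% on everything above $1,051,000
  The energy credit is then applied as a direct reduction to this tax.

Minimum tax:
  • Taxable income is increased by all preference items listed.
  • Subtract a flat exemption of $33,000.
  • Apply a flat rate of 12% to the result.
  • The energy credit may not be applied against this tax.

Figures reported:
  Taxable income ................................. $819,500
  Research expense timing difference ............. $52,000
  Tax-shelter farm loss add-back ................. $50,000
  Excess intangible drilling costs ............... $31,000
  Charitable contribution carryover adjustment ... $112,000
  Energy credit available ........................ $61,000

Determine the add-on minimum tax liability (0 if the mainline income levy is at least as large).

$55,360

Mainline income levy:
  $186,000 × 7% = $13,020
  $324,000 × 13% = $42,120
  $309,500 × 24% = $74,280
  → $129,420
  Less energy credit $61,000 → $68,420

Minimum tax:
  Adjusted income: $819,500 + $52,000 + $50,000 + $31,000 + $112,000 = $1,064,500
  Less exemption $33,000 → base $1,031,500
  $1,031,500 × 12% = $123,780

Excess of minimum tax over mainline income levy: $123,780 − $68,420 = $55,360.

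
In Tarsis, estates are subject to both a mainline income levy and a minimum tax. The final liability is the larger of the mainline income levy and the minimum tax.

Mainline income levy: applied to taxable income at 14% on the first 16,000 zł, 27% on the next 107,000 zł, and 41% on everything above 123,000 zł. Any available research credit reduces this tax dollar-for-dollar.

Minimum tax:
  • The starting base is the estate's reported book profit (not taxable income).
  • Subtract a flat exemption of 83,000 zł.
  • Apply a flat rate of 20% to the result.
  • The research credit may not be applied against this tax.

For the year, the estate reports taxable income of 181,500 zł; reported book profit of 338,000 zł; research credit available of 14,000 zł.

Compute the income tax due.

51,000 zł

Mainline income levy:
  16,000 zł × 14% = 2,240 zł
  107,000 zł × 27% = 28,890 zł
  58,500 zł × 41% = 23,985 zł
  → 55,115 zł
  Less research credit 14,000 zł → 41,115 zł

Minimum tax:
  Base (reported book profit): 338,000 zł
  Less exemption 83,000 zł → base 255,000 zł
  255,000 zł × 20% = 51,000 zł

51,000 zł > 41,115 zł, so the minimum tax is the binding amount.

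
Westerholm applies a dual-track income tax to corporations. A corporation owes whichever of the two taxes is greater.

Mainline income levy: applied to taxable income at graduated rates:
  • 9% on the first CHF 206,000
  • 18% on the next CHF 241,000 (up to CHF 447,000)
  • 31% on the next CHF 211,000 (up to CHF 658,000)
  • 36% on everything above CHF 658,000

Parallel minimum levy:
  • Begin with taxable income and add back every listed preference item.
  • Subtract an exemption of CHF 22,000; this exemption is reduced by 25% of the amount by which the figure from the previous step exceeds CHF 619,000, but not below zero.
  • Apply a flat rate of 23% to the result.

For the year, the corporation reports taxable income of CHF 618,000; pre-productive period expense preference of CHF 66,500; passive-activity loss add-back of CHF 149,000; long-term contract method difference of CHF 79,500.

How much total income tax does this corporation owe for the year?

Mainline income levy:
  CHF 206,000 × 9% = CHF 18,540
  CHF 241,000 × 18% = CHF 43,380
  CHF 171,000 × 31% = CHF 53,010
  → CHF 114,930

Parallel minimum levy:
  Adjusted income: CHF 618,000 + CHF 66,500 + CHF 149,000 + CHF 79,500 = CHF 913,000
  Exemption: 25% × (CHF 913,000 − CHF 619,000) = CHF 73,500 ≥ CHF 22,000, so the exemption is fully phased out
  Base: CHF 913,000 − CHF 0 = CHF 913,000
  CHF 913,000 × 23% = CHF 209,990

CHF 209,990 > CHF 114,930, so the parallel minimum levy is the binding amount.

CHF 209,990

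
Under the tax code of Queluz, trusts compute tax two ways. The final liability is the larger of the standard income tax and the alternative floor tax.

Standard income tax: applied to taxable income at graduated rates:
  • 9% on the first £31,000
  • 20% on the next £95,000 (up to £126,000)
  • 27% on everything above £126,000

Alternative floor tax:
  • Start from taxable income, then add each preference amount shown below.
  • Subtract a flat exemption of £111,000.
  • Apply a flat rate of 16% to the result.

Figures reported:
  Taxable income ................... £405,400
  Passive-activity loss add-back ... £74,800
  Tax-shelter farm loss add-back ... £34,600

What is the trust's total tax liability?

£97,228

Standard income tax:
  £31,000 × 9% = £2,790
  £95,000 × 20% = £19,000
  £279,400 × 27% = £75,438
  → £97,228

Alternative floor tax:
  Adjusted income: £405,400 + £74,800 + £34,600 = £514,800
  Less exemption £111,000 → base £403,800
  £403,800 × 16% = £64,608

£97,228 > £64,608, so the standard income tax governs.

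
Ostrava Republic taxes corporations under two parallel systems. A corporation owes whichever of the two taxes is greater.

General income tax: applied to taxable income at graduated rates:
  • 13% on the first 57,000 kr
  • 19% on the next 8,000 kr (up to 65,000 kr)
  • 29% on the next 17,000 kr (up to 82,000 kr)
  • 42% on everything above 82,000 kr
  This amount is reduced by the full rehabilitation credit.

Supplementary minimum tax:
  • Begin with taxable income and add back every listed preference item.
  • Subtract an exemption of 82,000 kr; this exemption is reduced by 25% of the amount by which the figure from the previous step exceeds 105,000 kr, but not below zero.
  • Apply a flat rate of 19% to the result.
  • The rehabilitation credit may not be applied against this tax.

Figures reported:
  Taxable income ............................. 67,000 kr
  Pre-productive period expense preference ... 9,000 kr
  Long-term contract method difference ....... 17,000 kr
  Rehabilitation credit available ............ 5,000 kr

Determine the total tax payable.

4,510 kr

Supplementary minimum tax:
  Adjusted income: 67,000 kr + 9,000 kr + 17,000 kr = 93,000 kr
  Exemption: 93,000 kr ≤ 105,000 kr, so full 82,000 kr applies
  Base: 93,000 kr − 82,000 kr = 11,000 kr
  11,000 kr × 19% = 2,090 kr

General income tax:
  57,000 kr × 13% = 7,410 kr
  8,000 kr × 19% = 1,520 kr
  2,000 kr × 29% = 580 kr
  → 9,510 kr
  Less rehabilitation credit 5,000 kr → 4,510 kr

4,510 kr > 2,090 kr, so the general income tax governs.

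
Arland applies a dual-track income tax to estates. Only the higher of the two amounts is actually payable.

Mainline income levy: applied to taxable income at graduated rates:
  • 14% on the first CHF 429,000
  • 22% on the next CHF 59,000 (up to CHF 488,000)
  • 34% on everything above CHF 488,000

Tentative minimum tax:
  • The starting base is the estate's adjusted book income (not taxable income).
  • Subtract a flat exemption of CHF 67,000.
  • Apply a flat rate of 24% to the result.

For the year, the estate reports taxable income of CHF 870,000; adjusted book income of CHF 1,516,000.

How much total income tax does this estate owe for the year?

Mainline income levy:
  CHF 429,000 × 14% = CHF 60,060
  CHF 59,000 × 22% = CHF 12,980
  CHF 382,000 × 34% = CHF 129,880
  → CHF 202,920

Tentative minimum tax:
  Base (adjusted book income): CHF 1,516,000
  Less exemption CHF 67,000 → base CHF 1,449,000
  CHF 1,449,000 × 24% = CHF 347,760

CHF 347,760 > CHF 202,920, so the tentative minimum tax is the binding amount.

CHF 347,760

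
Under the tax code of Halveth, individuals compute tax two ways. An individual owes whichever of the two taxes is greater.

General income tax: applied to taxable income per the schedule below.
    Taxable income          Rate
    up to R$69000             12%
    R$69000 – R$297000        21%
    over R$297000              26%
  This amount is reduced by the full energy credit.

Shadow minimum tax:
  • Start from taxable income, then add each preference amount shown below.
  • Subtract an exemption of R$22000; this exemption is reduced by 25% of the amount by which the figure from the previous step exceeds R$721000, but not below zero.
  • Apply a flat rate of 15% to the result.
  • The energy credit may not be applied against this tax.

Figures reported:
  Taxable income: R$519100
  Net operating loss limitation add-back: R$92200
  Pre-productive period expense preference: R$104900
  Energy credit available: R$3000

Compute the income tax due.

Shadow minimum tax:
  Adjusted income: R$519100 + R$92200 + R$104900 = R$716200
  Exemption: R$716200 ≤ R$721000, so full R$22000 applies
  Base: R$716200 − R$22000 = R$694200
  R$694200 × 15% = R$104130

General income tax:
  R$69000 × 12% = R$8280
  R$228000 × 21% = R$47880
  R$222100 × 26% = R$57746
  → R$113906
  Less energy credit R$3000 → R$110906

R$110906 > R$104130, so the general income tax governs.

R$110906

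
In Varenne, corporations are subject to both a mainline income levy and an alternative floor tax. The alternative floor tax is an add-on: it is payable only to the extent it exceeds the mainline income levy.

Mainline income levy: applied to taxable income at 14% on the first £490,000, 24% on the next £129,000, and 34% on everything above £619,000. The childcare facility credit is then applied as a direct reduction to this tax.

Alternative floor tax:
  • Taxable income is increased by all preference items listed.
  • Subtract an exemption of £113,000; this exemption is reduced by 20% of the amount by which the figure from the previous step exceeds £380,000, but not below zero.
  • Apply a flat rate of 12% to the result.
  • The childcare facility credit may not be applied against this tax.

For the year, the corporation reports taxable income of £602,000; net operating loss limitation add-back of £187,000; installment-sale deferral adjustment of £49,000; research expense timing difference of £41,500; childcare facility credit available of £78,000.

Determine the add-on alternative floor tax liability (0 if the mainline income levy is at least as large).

£86,488

Mainline income levy:
  £490,000 × 14% = £68,600
  £112,000 × 24% = £26,880
  → £95,480
  Less childcare facility credit £78,000 → £17,480

Alternative floor tax:
  Adjusted income: £602,000 + £187,000 + £49,000 + £41,500 = £879,500
  Exemption: £113,000 − 20% × (£879,500 − £380,000) = £113,000 − £99,900 = £13,100
  Base: £879,500 − £13,100 = £866,400
  £866,400 × 12% = £103,968

Excess of alternative floor tax over mainline income levy: £103,968 − £17,480 = £86,488.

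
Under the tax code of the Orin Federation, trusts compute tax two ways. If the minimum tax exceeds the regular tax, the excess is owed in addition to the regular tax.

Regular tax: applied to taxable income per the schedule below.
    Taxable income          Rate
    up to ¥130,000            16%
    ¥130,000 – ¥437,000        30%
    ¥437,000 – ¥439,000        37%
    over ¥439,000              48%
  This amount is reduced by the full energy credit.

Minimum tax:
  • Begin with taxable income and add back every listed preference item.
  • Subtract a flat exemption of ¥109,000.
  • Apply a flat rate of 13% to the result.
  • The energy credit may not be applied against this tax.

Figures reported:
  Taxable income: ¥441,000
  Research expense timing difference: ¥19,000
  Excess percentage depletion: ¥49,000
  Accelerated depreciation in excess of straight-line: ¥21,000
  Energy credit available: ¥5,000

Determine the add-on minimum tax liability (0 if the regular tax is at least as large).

¥0

Minimum tax:
  Adjusted income: ¥441,000 + ¥19,000 + ¥49,000 + ¥21,000 = ¥530,000
  Less exemption ¥109,000 → base ¥421,000
  ¥421,000 × 13% = ¥54,730

Regular tax:
  ¥130,000 × 16% = ¥20,800
  ¥307,000 × 30% = ¥92,100
  ¥2,000 × 37% = ¥740
  ¥2,000 × 48% = ¥960
  → ¥114,600
  Less energy credit ¥5,000 → ¥109,600

¥54,730 ≤ ¥109,600, so no add-on is due.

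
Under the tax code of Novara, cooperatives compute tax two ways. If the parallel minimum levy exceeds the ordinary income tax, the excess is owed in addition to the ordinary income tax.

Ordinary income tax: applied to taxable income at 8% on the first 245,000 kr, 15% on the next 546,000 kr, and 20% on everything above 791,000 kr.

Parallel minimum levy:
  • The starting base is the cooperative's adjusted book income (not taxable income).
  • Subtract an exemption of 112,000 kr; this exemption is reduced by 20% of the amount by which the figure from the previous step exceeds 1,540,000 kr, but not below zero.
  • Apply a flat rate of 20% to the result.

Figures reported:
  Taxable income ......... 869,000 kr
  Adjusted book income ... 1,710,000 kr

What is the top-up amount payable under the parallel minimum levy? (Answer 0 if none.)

209,300 kr

Ordinary income tax:
  245,000 kr × 8% = 19,600 kr
  546,000 kr × 15% = 81,900 kr
  78,000 kr × 20% = 15,600 kr
  → 117,100 kr

Parallel minimum levy:
  Base (adjusted book income): 1,710,000 kr
  Exemption: 112,000 kr − 20% × (1,710,000 kr − 1,540,000 kr) = 112,000 kr − 34,000 kr = 78,000 kr
  Base: 1,710,000 kr − 78,000 kr = 1,632,000 kr
  1,632,000 kr × 20% = 326,400 kr

Excess of parallel minimum levy over ordinary income tax: 326,400 kr − 117,100 kr = 209,300 kr.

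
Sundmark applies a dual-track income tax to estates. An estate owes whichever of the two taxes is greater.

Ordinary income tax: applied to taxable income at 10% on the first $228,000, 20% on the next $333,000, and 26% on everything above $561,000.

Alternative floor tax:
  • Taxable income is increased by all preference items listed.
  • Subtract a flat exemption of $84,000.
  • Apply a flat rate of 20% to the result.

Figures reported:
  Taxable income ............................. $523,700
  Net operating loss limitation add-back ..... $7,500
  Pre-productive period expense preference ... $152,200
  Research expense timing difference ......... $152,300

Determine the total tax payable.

$150,340

Ordinary income tax:
  $228,000 × 10% = $22,800
  $295,700 × 20% = $59,140
  → $81,940

Alternative floor tax:
  Adjusted income: $523,700 + $7,500 + $152,200 + $152,300 = $835,700
  Less exemption $84,000 → base $751,700
  $751,700 × 20% = $150,340

$150,340 > $81,940, so the alternative floor tax is the binding amount.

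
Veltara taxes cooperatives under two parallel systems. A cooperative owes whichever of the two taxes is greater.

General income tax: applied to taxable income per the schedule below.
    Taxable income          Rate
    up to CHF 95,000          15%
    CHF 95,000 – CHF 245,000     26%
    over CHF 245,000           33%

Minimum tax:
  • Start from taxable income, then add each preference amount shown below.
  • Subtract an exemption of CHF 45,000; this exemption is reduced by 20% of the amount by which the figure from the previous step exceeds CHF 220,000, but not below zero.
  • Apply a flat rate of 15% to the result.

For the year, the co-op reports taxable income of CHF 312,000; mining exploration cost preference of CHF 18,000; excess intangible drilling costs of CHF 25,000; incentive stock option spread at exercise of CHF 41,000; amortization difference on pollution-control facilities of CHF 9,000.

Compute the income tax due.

CHF 75,360

Minimum tax:
  Adjusted income: CHF 312,000 + CHF 18,000 + CHF 25,000 + CHF 41,000 + CHF 9,000 = CHF 405,000
  Exemption: CHF 45,000 − 20% × (CHF 405,000 − CHF 220,000) = CHF 45,000 − CHF 37,000 = CHF 8,000
  Base: CHF 405,000 − CHF 8,000 = CHF 397,000
  CHF 397,000 × 15% = CHF 59,550

General income tax:
  CHF 95,000 × 15% = CHF 14,250
  CHF 150,000 × 26% = CHF 39,000
  CHF 67,000 × 33% = CHF 22,110
  → CHF 75,360

CHF 75,360 > CHF 59,550, so the general income tax governs.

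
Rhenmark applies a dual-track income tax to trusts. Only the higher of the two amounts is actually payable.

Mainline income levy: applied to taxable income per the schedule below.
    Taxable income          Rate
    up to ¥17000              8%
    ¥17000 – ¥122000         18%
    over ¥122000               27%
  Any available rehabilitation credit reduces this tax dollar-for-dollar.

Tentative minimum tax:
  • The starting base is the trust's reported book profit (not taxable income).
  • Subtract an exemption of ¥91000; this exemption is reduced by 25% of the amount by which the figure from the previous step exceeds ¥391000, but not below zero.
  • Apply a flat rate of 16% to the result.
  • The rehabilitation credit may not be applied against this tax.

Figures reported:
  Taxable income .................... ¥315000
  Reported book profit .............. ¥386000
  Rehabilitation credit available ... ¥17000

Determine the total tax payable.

Tentative minimum tax:
  Base (reported book profit): ¥386000
  Exemption: ¥386000 ≤ ¥391000, so full ¥91000 applies
  Base: ¥386000 − ¥91000 = ¥295000
  ¥295000 × 16% = ¥47200

Mainline income levy:
  ¥17000 × 8% = ¥1360
  ¥105000 × 18% = ¥18900
  ¥193000 × 27% = ¥52110
  → ¥72370
  Less rehabilitation credit ¥17000 → ¥55370

¥55370 > ¥47200, so the mainline income levy governs.

¥55370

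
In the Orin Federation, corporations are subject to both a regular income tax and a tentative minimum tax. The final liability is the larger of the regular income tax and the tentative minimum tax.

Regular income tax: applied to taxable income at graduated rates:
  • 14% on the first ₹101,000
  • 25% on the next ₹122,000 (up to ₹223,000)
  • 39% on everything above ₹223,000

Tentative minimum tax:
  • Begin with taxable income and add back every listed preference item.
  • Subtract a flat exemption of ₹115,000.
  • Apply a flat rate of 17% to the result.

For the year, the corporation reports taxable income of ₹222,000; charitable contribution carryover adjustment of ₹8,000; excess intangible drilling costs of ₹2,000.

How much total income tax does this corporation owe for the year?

₹44,390

Regular income tax:
  ₹101,000 × 14% = ₹14,140
  ₹121,000 × 25% = ₹30,250
  → ₹44,390

Tentative minimum tax:
  Adjusted income: ₹222,000 + ₹8,000 + ₹2,000 = ₹232,000
  Less exemption ₹115,000 → base ₹117,000
  ₹117,000 × 17% = ₹19,890

₹44,390 > ₹19,890, so the regular income tax governs.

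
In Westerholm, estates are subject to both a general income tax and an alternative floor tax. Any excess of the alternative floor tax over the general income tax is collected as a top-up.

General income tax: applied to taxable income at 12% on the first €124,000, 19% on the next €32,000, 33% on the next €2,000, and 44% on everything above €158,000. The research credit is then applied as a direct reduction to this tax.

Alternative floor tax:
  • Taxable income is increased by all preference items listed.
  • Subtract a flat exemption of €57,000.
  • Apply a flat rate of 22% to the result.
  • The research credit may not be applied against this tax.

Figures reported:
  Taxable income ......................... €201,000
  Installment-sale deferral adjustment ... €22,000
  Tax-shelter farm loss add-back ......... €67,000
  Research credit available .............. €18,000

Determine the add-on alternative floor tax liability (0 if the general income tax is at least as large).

General income tax:
  €124,000 × 12% = €14,880
  €32,000 × 19% = €6,080
  €2,000 × 33% = €660
  €43,000 × 44% = €18,920
  → €40,540
  Less research credit €18,000 → €22,540

Alternative floor tax:
  Adjusted income: €201,000 + €22,000 + €67,000 = €290,000
  Less exemption €57,000 → base €233,000
  €233,000 × 22% = €51,260

Excess of alternative floor tax over general income tax: €51,260 − €22,540 = €28,720.

€28,720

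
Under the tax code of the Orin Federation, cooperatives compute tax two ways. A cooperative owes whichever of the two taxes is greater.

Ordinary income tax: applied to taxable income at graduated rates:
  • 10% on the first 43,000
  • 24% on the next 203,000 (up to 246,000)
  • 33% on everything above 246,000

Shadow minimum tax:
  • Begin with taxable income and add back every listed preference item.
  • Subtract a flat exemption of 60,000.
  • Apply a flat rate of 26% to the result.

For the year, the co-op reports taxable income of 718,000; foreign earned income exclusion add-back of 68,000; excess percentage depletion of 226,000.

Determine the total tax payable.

Shadow minimum tax:
  Adjusted income: 718,000 + 68,000 + 226,000 = 1,012,000
  Less exemption 60,000 → base 952,000
  952,000 × 26% = 247,520

Ordinary income tax:
  43,000 × 10% = 4,300
  203,000 × 24% = 48,720
  472,000 × 33% = 155,760
  → 208,780

247,520 > 208,780, so the shadow minimum tax is the binding amount.

247,520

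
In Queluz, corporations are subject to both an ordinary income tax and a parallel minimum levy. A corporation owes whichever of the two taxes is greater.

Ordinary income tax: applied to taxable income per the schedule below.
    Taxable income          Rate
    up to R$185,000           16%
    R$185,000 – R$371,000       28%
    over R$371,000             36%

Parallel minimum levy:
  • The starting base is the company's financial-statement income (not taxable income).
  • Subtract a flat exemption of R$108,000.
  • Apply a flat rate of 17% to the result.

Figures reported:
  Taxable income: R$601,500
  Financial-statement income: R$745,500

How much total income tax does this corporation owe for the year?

R$164,660

Parallel minimum levy:
  Base (financial-statement income): R$745,500
  Less exemption R$108,000 → base R$637,500
  R$637,500 × 17% = R$108,375

Ordinary income tax:
  R$185,000 × 16% = R$29,600
  R$186,000 × 28% = R$52,080
  R$230,500 × 36% = R$82,980
  → R$164,660

R$164,660 > R$108,375, so the ordinary income tax governs.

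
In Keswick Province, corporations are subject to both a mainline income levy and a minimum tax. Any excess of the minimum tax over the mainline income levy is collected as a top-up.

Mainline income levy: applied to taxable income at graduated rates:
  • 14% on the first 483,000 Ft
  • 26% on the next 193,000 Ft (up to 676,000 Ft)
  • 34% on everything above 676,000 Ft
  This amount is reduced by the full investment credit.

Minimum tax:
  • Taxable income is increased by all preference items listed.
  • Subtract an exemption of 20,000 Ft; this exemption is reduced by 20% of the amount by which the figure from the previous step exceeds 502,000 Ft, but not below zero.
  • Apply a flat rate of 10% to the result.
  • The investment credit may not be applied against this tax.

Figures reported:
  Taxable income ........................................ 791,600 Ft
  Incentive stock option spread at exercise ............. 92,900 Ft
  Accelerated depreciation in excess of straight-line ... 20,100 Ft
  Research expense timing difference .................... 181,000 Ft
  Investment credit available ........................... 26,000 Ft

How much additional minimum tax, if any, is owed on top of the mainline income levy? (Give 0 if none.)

0 Ft

Mainline income levy:
  483,000 Ft × 14% = 67,620 Ft
  193,000 Ft × 26% = 50,180 Ft
  115,600 Ft × 34% = 39,304 Ft
  → 157,104 Ft
  Less investment credit 26,000 Ft → 131,104 Ft

Minimum tax:
  Adjusted income: 791,600 Ft + 92,900 Ft + 20,100 Ft + 181,000 Ft = 1,085,600 Ft
  Exemption: 20% × (1,085,600 Ft − 502,000 Ft) = 116,720 Ft ≥ 20,000 Ft, so the exemption is fully phased out
  Base: 1,085,600 Ft − 0 Ft = 1,085,600 Ft
  1,085,600 Ft × 10% = 108,560 Ft

108,560 Ft ≤ 131,104 Ft, so no add-on is due.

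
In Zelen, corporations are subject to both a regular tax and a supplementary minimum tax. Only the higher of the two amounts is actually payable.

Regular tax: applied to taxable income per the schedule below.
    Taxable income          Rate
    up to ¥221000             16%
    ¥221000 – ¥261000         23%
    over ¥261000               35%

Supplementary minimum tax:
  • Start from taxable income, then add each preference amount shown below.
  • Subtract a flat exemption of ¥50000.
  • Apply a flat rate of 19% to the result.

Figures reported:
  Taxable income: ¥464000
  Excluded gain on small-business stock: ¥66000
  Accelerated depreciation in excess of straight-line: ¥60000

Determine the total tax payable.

¥115610

Supplementary minimum tax:
  Adjusted income: ¥464000 + ¥66000 + ¥60000 = ¥590000
  Less exemption ¥50000 → base ¥540000
  ¥540000 × 19% = ¥102600

Regular tax:
  ¥221000 × 16% = ¥35360
  ¥40000 × 23% = ¥9200
  ¥203000 × 35% = ¥71050
  → ¥115610

¥115610 > ¥102600, so the regular tax governs.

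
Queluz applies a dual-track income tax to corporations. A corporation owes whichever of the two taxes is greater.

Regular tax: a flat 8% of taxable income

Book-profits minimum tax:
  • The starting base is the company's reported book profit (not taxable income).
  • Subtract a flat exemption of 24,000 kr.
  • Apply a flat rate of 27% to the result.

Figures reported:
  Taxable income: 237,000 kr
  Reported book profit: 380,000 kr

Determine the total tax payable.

96,120 kr

Book-profits minimum tax:
  Base (reported book profit): 380,000 kr
  Less exemption 24,000 kr → base 356,000 kr
  356,000 kr × 27% = 96,120 kr

Regular tax:
  237,000 kr × 8% = 18,960 kr

96,120 kr > 18,960 kr, so the book-profits minimum tax is the binding amount.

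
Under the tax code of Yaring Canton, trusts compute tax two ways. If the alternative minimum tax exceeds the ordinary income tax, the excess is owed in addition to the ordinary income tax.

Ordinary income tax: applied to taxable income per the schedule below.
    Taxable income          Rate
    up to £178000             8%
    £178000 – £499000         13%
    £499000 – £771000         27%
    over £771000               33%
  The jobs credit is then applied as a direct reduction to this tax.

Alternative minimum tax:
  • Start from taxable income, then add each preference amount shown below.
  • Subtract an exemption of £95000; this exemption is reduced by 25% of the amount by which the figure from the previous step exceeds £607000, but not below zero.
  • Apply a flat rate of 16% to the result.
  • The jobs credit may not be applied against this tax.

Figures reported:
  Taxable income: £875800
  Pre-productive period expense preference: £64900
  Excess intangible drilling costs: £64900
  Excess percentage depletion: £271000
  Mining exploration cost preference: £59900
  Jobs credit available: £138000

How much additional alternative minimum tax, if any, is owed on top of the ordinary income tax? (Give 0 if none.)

£187846

Alternative minimum tax:
  Adjusted income: £875800 + £64900 + £64900 + £271000 + £59900 = £1336500
  Exemption: 25% × (£1336500 − £607000) = £182375 ≥ £95000, so the exemption is fully phased out
  Base: £1336500 − £0 = £1336500
  £1336500 × 16% = £213840

Ordinary income tax:
  £178000 × 8% = £14240
  £321000 × 13% = £41730
  £272000 × 27% = £73440
  £104800 × 33% = £34584
  → £163994
  Less jobs credit £138000 → £25994

Excess of alternative minimum tax over ordinary income tax: £213840 − £25994 = £187846.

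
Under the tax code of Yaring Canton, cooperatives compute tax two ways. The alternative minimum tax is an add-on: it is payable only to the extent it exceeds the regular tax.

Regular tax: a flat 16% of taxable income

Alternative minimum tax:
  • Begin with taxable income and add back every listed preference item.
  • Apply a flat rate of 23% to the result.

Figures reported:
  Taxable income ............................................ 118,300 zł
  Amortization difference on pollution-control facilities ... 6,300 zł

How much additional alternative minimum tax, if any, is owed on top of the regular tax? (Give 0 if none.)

9,730 zł

Alternative minimum tax:
  Adjusted income: 118,300 zł + 6,300 zł = 124,600 zł
  124,600 zł × 23% = 28,658 zł

Regular tax:
  118,300 zł × 16% = 18,928 zł

Excess of alternative minimum tax over regular tax: 28,658 zł − 18,928 zł = 9,730 zł.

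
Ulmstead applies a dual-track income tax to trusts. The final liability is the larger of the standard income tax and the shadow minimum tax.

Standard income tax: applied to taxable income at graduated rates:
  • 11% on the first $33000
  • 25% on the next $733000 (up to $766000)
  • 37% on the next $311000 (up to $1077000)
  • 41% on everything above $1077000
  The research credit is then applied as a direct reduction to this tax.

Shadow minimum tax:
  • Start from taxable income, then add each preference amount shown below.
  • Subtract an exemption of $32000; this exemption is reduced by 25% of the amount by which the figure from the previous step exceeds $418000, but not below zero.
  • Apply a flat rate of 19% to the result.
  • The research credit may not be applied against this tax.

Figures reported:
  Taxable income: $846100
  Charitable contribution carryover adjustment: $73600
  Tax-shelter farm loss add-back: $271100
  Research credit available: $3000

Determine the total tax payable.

Shadow minimum tax:
  Adjusted income: $846100 + $73600 + $271100 = $1190800
  Exemption: 25% × ($1190800 − $418000) = $193200 ≥ $32000, so the exemption is fully phased out
  Base: $1190800 − $0 = $1190800
  $1190800 × 19% = $226252

Standard income tax:
  $33000 × 11% = $3630
  $733000 × 25% = $183250
  $80100 × 37% = $29637
  → $216517
  Less research credit $3000 → $213517

$226252 > $213517, so the shadow minimum tax is the binding amount.

$226252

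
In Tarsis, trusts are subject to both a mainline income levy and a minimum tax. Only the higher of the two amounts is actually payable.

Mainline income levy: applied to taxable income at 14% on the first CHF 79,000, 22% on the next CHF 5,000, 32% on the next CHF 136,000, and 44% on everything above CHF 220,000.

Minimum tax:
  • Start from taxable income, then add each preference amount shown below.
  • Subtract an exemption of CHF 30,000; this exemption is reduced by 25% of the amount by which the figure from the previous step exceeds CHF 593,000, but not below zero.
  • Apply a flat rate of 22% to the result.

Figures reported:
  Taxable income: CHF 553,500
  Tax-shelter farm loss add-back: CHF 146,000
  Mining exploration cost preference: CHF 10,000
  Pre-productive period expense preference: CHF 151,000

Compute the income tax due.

CHF 202,420

Mainline income levy:
  CHF 79,000 × 14% = CHF 11,060
  CHF 5,000 × 22% = CHF 1,100
  CHF 136,000 × 32% = CHF 43,520
  CHF 333,500 × 44% = CHF 146,740
  → CHF 202,420

Minimum tax:
  Adjusted income: CHF 553,500 + CHF 146,000 + CHF 10,000 + CHF 151,000 = CHF 860,500
  Exemption: 25% × (CHF 860,500 − CHF 593,000) = CHF 66,875 ≥ CHF 30,000, so the exemption is fully phased out
  Base: CHF 860,500 − CHF 0 = CHF 860,500
  CHF 860,500 × 22% = CHF 189,310

CHF 202,420 > CHF 189,310, so the mainline income levy governs.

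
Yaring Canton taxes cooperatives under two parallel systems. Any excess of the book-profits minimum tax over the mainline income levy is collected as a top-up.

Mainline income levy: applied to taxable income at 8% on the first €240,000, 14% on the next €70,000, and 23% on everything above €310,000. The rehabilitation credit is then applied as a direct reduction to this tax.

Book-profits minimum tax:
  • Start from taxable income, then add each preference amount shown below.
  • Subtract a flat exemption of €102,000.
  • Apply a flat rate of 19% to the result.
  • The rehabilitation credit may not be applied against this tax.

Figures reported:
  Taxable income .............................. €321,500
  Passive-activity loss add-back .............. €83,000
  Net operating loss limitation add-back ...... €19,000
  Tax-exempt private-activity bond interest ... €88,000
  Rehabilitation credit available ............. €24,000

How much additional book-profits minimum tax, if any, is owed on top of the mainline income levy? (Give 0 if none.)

Book-profits minimum tax:
  Adjusted income: €321,500 + €83,000 + €19,000 + €88,000 = €511,500
  Less exemption €102,000 → base €409,500
  €409,500 × 19% = €77,805

Mainline income levy:
  €240,000 × 8% = €19,200
  €70,000 × 14% = €9,800
  €11,500 × 23% = €2,645
  → €31,645
  Less rehabilitation credit €24,000 → €7,645

Excess of book-profits minimum tax over mainline income levy: €77,805 − €7,645 = €70,160.

€70,160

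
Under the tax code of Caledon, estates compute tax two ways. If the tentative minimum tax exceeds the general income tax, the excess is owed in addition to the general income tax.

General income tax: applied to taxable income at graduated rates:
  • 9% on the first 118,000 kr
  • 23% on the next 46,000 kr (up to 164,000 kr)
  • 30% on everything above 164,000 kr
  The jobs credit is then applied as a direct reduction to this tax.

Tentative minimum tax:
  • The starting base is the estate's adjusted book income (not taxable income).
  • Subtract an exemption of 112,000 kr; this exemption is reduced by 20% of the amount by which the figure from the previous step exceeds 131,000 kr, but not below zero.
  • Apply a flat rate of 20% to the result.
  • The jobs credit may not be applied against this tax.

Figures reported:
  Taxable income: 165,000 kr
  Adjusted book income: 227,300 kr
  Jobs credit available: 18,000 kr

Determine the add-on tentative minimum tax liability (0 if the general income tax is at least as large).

General income tax:
  118,000 kr × 9% = 10,620 kr
  46,000 kr × 23% = 10,580 kr
  1,000 kr × 30% = 300 kr
  → 21,500 kr
  Less jobs credit 18,000 kr → 3,500 kr

Tentative minimum tax:
  Base (adjusted book income): 227,300 kr
  Exemption: 112,000 kr − 20% × (227,300 kr − 131,000 kr) = 112,000 kr − 19,260 kr = 92,740 kr
  Base: 227,300 kr − 92,740 kr = 134,560 kr
  134,560 kr × 20% = 26,912 kr

Excess of tentative minimum tax over general income tax: 26,912 kr − 3,500 kr = 23,412 kr.

23,412 kr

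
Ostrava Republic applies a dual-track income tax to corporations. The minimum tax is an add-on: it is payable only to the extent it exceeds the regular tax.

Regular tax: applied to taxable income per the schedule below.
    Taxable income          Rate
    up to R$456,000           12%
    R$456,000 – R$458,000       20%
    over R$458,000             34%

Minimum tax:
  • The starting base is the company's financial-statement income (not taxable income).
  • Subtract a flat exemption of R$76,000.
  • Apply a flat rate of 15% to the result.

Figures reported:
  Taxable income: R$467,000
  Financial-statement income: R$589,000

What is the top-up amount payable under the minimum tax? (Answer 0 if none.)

Regular tax:
  R$456,000 × 12% = R$54,720
  R$2,000 × 20% = R$400
  R$9,000 × 34% = R$3,060
  → R$58,180

Minimum tax:
  Base (financial-statement income): R$589,000
  Less exemption R$76,000 → base R$513,000
  R$513,000 × 15% = R$76,950

Excess of minimum tax over regular tax: R$76,950 − R$58,180 = R$18,770.

R$18,770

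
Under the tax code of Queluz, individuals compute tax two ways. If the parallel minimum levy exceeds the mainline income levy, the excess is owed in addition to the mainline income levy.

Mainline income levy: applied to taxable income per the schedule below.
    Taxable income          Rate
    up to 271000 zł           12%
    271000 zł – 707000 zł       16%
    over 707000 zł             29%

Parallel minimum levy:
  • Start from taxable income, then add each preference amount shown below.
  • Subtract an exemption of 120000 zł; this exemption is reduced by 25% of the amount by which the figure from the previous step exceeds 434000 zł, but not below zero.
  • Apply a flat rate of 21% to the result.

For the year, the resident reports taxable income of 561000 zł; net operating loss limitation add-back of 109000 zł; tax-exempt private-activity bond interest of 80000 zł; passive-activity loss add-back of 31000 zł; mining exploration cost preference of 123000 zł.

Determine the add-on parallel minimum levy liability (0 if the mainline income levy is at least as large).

Parallel minimum levy:
  Adjusted income: 561000 zł + 109000 zł + 80000 zł + 31000 zł + 123000 zł = 904000 zł
  Exemption: 120000 zł − 25% × (904000 zł − 434000 zł) = 120000 zł − 117500 zł = 2500 zł
  Base: 904000 zł − 2500 zł = 901500 zł
  901500 zł × 21% = 189315 zł

Mainline income levy:
  271000 zł × 12% = 32520 zł
  290000 zł × 16% = 46400 zł
  → 78920 zł

Excess of parallel minimum levy over mainline income levy: 189315 zł − 78920 zł = 110395 zł.

110395 zł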